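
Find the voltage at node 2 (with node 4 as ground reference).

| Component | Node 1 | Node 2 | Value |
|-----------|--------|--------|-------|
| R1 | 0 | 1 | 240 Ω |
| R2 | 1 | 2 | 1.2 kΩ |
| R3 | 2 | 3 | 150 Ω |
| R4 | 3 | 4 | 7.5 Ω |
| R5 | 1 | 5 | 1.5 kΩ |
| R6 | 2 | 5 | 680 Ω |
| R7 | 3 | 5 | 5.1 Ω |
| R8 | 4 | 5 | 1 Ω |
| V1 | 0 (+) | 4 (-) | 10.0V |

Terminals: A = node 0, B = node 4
Nodal analysis, taking node 4 as the 0 V reference.
Source V1 fixes V_0 = 10 V.
KCL at each unknown node (sum of currents leaving = 0; resistances in Ω):
  Node 1: (V_1 - 10)/240 + (V_1 - V_2)/1200 + (V_1 - V_5)/1500 = 0
  Node 2: (V_2 - V_1)/1200 + (V_2 - V_3)/150 + (V_2 - V_5)/680 = 0
  Node 3: (V_3 - V_2)/150 + (V_3 - 0)/7.5 + (V_3 - V_5)/5.1 = 0
  Node 5: (V_5 - V_1)/1500 + (V_5 - V_2)/680 + (V_5 - V_3)/5.1 + (V_5 - 0)/1 = 0
Collecting terms (coefficients in siemens):
  0.005667·V_1 - 0.0008333·V_2 - 0.0006667·V_5 = 0.04167
  0.008971·V_2 - 0.0008333·V_1 - 0.006667·V_3 - 0.001471·V_5 = 0
  0.3361·V_3 - 0.006667·V_2 - 0.1961·V_5 = 0
  1.198·V_5 - 0.0006667·V_1 - 0.001471·V_2 - 0.1961·V_3 = 0
Solving these 4 simultaneous equations (Gaussian elimination) gives:
  V_1 = 7.458 V, V_2 = 0.7081 V, V_3 = 0.01877 V, V_5 = 0.008089 V
The requested potential is V_2 = 0.7081 V.

Final answer: V_2 = 0.7081 V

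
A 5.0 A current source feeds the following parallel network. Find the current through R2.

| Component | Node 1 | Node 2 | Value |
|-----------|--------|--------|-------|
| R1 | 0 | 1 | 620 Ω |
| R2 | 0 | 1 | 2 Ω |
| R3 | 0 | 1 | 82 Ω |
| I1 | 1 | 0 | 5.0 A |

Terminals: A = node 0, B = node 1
All resistors sit directly between nodes 0 and 1, so they are in parallel and share one voltage V; the full source current 5 A splits among them.
1/R_par = 1/620 + 1/2 + 1/82 = 0.5138 S  =>  R_par = 1.946 Ω
V = I × R_par = 5 × 1.946 = 9.731 V
I_R2 = V/R2 = 9.731/2 = 4.866 A

Final answer: 4.866 A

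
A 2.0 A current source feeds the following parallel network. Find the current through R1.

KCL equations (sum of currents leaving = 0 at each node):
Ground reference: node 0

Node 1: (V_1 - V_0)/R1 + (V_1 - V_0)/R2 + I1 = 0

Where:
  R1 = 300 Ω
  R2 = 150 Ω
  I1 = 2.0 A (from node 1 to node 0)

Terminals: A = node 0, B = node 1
All resistors sit directly between nodes 0 and 1, so they are in parallel and share one voltage V; the full source current 2 A splits among them.
1/R_par = 1/300 + 1/150 = 0.01 S  =>  R_par = 100 Ω
V = I × R_par = 2 × 100 = 200 V
I_R1 = V/R1 = 200/300 = 0.6667 A

Final answer: 0.6667 A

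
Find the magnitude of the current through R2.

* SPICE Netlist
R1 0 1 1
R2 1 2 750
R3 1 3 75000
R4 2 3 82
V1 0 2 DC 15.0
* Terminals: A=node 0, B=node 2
Nodal analysis, taking node 2 as the 0 V reference.
Source V1 fixes V_0 = 15 V.
KCL at each unknown node (sum of currents leaving = 0; resistances in Ω):
  Node 1: (V_1 - 15)/1 + (V_1 - 0)/750 + (V_1 - V_3)/75000 = 0
  Node 3: (V_3 - V_1)/75000 + (V_3 - 0)/82 = 0
Collecting terms (coefficients in siemens):
  1.001·V_1 - 0.00001333·V_3 = 15
  0.01221·V_3 - 0.00001333·V_1 = 0
Determinant D = (1.001)(0.01221) - (-0.00001333)(-0.00001333) = 0.01222
V_1 = [(15)(0.01221) - (-0.00001333)(0)]/D = 14.98 V
V_3 = [(1.001)(0) - (15)(-0.00001333)]/D = 0.01636 V
I_R2 = (V_1 - V_2)/R2 = (14.98 - 0)/750 = 0.01997 A
|I_R2| = 0.01997 A

Final answer: |I_R2| = 0.01997 A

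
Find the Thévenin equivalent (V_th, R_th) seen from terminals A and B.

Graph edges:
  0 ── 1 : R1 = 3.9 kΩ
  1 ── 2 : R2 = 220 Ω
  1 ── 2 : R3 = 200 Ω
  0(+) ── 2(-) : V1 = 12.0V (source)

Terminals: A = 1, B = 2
Step 1 — V_th is the open-circuit voltage V_A - V_B (nothing connected across the terminals).
Nodal analysis, taking node 2 as the 0 V reference.
Source V1 fixes V_0 = 12 V.
KCL at each unknown node (sum of currents leaving = 0; resistances in Ω):
  Node 1: (V_1 - 12)/3900 + (V_1 - 0)/220 + (V_1 - 0)/200 = 0
Collecting terms: 0.009802 × V_1 = 0.003077  =>  V_1 = 0.3139 V
V_th = V_1 - V_2 = 0.3139 - 0 = 0.3139 V
Step 2 — R_th: zero the source — replace V1 by a short circuit (node 2 merges into node 0) — and find the resistance seen between A (node 1) and B (node 0).
Reduce the network between node 1 (A) and node 0 (B) by series/parallel combination:
  Rp1 = R1 ‖ R2 ‖ R3 (parallel, all between nodes 0 and 1) = 1/(1/3900 + 1/220 + 1/200) = 102 Ω
R_th = 102 Ω

Final answer: V_th = 0.3139 V, R_th = 102 Ω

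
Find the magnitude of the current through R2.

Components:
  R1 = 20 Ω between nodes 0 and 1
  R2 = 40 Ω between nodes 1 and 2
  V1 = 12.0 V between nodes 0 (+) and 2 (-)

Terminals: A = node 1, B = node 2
Nodal analysis, taking node 2 as the 0 V reference.
Source V1 fixes V_0 = 12 V.
KCL at each unknown node (sum of currents leaving = 0; resistances in Ω):
  Node 1: (V_1 - 12)/20 + (V_1 - 0)/40 = 0
Collecting terms: 0.075 × V_1 = 0.6  =>  V_1 = 8 V
I_R2 = (V_1 - V_2)/R2 = (8 - 0)/40 = 0.2 A
|I_R2| = 0.2 A

Final answer: |I_R2| = 0.2 A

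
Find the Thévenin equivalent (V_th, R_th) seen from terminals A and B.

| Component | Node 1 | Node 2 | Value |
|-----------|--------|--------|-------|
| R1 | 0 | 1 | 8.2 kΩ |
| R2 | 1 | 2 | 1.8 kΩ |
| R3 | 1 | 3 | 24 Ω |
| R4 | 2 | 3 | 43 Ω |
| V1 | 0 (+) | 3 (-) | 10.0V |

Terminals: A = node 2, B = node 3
Step 1 — V_th is the open-circuit voltage V_A - V_B (nothing connected across the terminals).
Nodal analysis, taking node 3 as the 0 V reference.
Source V1 fixes V_0 = 10 V.
KCL at each unknown node (sum of currents leaving = 0; resistances in Ω):
  Node 1: (V_1 - 10)/8200 + (V_1 - V_2)/1800 + (V_1 - 0)/24 = 0
  Node 2: (V_2 - V_1)/1800 + (V_2 - 0)/43 = 0
Collecting terms (coefficients in siemens):
  0.04234·V_1 - 0.0005556·V_2 = 0.00122
  0.02381·V_2 - 0.0005556·V_1 = 0
Determinant D = (0.04234)(0.02381) - (-0.0005556)(-0.0005556) = 0.001008
V_1 = [(0.00122)(0.02381) - (-0.0005556)(0)]/D = 0.02881 V
V_2 = [(0.04234)(0) - (0.00122)(-0.0005556)]/D = 0.0006722 V
V_th = V_2 - V_3 = 0.0006722 - 0 = 0.0006722 V
Step 2 — R_th: zero the source — replace V1 by a short circuit (node 3 merges into node 0) — and find the resistance seen between A (node 2) and B (node 0).
Reduce the network between node 2 (A) and node 0 (B) by series/parallel combination:
  Rp1 = R1 ‖ R3 (parallel, both between nodes 0 and 1) = 1/(1/8200 + 1/24) = 23.93 Ω
  Rs1 = R2 + Rp1 (series, joined only at node 1) = 1800 + 23.93 = 1824 Ω
  Rp2 = R4 ‖ Rs1 (parallel, both between nodes 0 and 2) = 1/(1/43 + 1/1824) = 42.01 Ω
R_th = 42.01 Ω

Final answer: V_th = 0.0006722 V, R_th = 42.01 Ω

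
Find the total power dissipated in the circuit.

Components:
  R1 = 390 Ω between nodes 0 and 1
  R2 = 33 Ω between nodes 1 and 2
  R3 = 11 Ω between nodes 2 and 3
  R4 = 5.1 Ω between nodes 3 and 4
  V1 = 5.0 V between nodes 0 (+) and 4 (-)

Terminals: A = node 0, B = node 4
Nodal analysis, taking node 4 as the 0 V reference.
Source V1 fixes V_0 = 5 V.
KCL at each unknown node (sum of currents leaving = 0; resistances in Ω):
  Node 1: (V_1 - 5)/390 + (V_1 - V_2)/33 = 0
  Node 2: (V_2 - V_1)/33 + (V_2 - V_3)/11 = 0
  Node 3: (V_3 - V_2)/11 + (V_3 - 0)/5.1 = 0
Collecting terms (coefficients in siemens):
  0.03287·V_1 - 0.0303·V_2 = 0.01282
  0.1212·V_2 - 0.0303·V_1 - 0.09091·V_3 = 0
  0.287·V_3 - 0.09091·V_2 = 0
Solving these 3 simultaneous equations (Gaussian elimination) gives:
  V_1 = 0.5591 V, V_2 = 0.1833 V, V_3 = 0.05807 V
Power in each resistor, P = (ΔV)²/R:
  P_R1 = (5 - 0.5591)²/390 = 0.05057 W
  P_R2 = (0.5591 - 0.1833)²/33 = 0.004279 W
  P_R3 = (0.1833 - 0.05807)²/11 = 0.001426 W
  P_R4 = (0.05807 - 0)²/5.1 = 0.0006613 W
P_total = P_R1 + P_R2 + P_R3 + P_R4 = 0.05693 W

Final answer: 0.05693 W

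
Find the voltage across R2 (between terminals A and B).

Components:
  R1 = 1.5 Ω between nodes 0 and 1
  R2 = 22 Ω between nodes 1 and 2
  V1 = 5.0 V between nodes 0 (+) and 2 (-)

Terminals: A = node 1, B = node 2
R1 and R2 are in series across V1 (node 0 → node 1 → node 2), and the output A–B is taken across R2, so this is a voltage divider.
Series current: I = V1/(R1 + R2) = 5/(1.5 + 22) = 5/23.5 = 0.2128 A
V_R2 = I × R2 = V1 × R2/(R1 + R2) = 5 × 22/23.5 = 4.681 V

Final answer: 4.681 V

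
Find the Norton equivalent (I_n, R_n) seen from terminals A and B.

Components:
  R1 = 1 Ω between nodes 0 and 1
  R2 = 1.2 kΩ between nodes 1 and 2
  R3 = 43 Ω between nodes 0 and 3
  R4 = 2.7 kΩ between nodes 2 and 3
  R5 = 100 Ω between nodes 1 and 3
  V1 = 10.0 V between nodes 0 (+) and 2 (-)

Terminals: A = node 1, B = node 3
Find the Thévenin equivalent first; then I_n = V_th/R_th and R_n = R_th.
Step 1 — V_th is the open-circuit voltage V_A - V_B (nothing connected across the terminals).
Nodal analysis, taking node 2 as the 0 V reference.
Source V1 fixes V_0 = 10 V.
KCL at each unknown node (sum of currents leaving = 0; resistances in Ω):
  Node 1: (V_1 - 10)/1 + (V_1 - 0)/1200 + (V_1 - V_3)/100 = 0
  Node 3: (V_3 - 10)/43 + (V_3 - 0)/2700 + (V_3 - V_1)/100 = 0
Collecting terms (coefficients in siemens):
  1.011·V_1 - 0.01·V_3 = 10
  0.03363·V_3 - 0.01·V_1 = 0.2326
Determinant D = (1.011)(0.03363) - (-0.01)(-0.01) = 0.03389
V_1 = [(10)(0.03363) - (-0.01)(0.2326)]/D = 9.991 V
V_3 = [(1.011)(0.2326) - (10)(-0.01)]/D = 9.887 V
V_th = V_1 - V_3 = 9.991 - 9.887 = 0.1036 V
Step 2 — R_th: zero the source — replace V1 by a short circuit (node 2 merges into node 0) — and find the resistance seen between A (node 1) and B (node 3).
Reduce the network between node 1 (A) and node 3 (B) by series/parallel combination:
  Rp1 = R1 ‖ R2 (parallel, both between nodes 0 and 1) = 1/(1/1 + 1/1200) = 0.9992 Ω
  Rp2 = R3 ‖ R4 (parallel, both between nodes 0 and 3) = 1/(1/43 + 1/2700) = 42.33 Ω
  Rs1 = Rp1 + Rp2 (series, joined only at node 0) = 0.9992 + 42.33 = 43.33 Ω
  Rp3 = R5 ‖ Rs1 (parallel, both between nodes 1 and 3) = 1/(1/100 + 1/43.33) = 30.23 Ω
R_th = 30.23 Ω
I_n = V_th/R_th = 0.1036/30.23 = 0.003426 A, and R_n = R_th = 30.23 Ω

Final answer: I_n = 0.003426 A, R_n = 30.23 Ω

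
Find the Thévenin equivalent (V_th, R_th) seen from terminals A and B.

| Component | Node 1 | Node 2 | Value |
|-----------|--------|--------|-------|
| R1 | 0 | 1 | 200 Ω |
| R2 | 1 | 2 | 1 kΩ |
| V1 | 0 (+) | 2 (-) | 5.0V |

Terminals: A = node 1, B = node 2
Step 1 — V_th is the open-circuit voltage V_A - V_B (nothing connected across the terminals).
Nodal analysis, taking node 2 as the 0 V reference.
Source V1 fixes V_0 = 5 V.
KCL at each unknown node (sum of currents leaving = 0; resistances in Ω):
  Node 1: (V_1 - 5)/200 + (V_1 - 0)/1000 = 0
Collecting terms: 0.006 × V_1 = 0.025  =>  V_1 = 4.167 V
V_th = V_1 - V_2 = 4.167 - 0 = 4.167 V
Step 2 — R_th: zero the source — replace V1 by a short circuit (node 2 merges into node 0) — and find the resistance seen between A (node 1) and B (node 0).
Reduce the network between node 1 (A) and node 0 (B) by series/parallel combination:
  Rp1 = R1 ‖ R2 (parallel, both between nodes 0 and 1) = 1/(1/200 + 1/1000) = 166.7 Ω
R_th = 166.7 Ω

Final answer: V_th = 4.167 V, R_th = 166.7 Ω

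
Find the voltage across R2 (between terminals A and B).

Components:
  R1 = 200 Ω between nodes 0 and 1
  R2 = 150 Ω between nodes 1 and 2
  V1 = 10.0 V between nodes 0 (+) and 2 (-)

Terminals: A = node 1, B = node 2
R1 and R2 are in series across V1 (node 0 → node 1 → node 2), and the output A–B is taken across R2, so this is a voltage divider.
Series current: I = V1/(R1 + R2) = 10/(200 + 150) = 10/350 = 0.02857 A
V_R2 = I × R2 = V1 × R2/(R1 + R2) = 10 × 150/350 = 4.286 V

Final answer: 4.286 V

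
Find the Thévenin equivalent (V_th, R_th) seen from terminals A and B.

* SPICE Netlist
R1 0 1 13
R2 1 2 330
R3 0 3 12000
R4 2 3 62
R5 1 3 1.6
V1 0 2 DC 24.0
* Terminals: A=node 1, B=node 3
Step 1 — V_th is the open-circuit voltage V_A - V_B (nothing connected across the terminals).
Nodal analysis, taking node 2 as the 0 V reference.
Source V1 fixes V_0 = 24 V.
KCL at each unknown node (sum of currents leaving = 0; resistances in Ω):
  Node 1: (V_1 - 24)/13 + (V_1 - 0)/330 + (V_1 - V_3)/1.6 = 0
  Node 3: (V_3 - 24)/12000 + (V_3 - 0)/62 + (V_3 - V_1)/1.6 = 0
Collecting terms (coefficients in siemens):
  0.705·V_1 - 0.625·V_3 = 1.846
  0.6412·V_3 - 0.625·V_1 = 0.002
Determinant D = (0.705)(0.6412) - (-0.625)(-0.625) = 0.0614
V_1 = [(1.846)(0.6412) - (-0.625)(0.002)]/D = 19.3 V
V_3 = [(0.705)(0.002) - (1.846)(-0.625)]/D = 18.82 V
V_th = V_1 - V_3 = 19.3 - 18.82 = 0.4849 V
Step 2 — R_th: zero the source — replace V1 by a short circuit (node 2 merges into node 0) — and find the resistance seen between A (node 1) and B (node 3).
Reduce the network between node 1 (A) and node 3 (B) by series/parallel combination:
  Rp1 = R1 ‖ R2 (parallel, both between nodes 0 and 1) = 1/(1/13 + 1/330) = 12.51 Ω
  Rp2 = R3 ‖ R4 (parallel, both between nodes 0 and 3) = 1/(1/12000 + 1/62) = 61.68 Ω
  Rs1 = Rp1 + Rp2 (series, joined only at node 0) = 12.51 + 61.68 = 74.19 Ω
  Rp3 = R5 ‖ Rs1 (parallel, both between nodes 1 and 3) = 1/(1/1.6 + 1/74.19) = 1.566 Ω
R_th = 1.566 Ω

Final answer: V_th = 0.4849 V, R_th = 1.566 Ω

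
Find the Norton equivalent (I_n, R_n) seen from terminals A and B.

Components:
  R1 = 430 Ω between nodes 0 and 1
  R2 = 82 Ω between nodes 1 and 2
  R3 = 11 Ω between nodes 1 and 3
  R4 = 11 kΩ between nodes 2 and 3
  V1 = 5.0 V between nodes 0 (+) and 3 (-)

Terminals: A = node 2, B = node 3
Find the Thévenin equivalent first; then I_n = V_th/R_th and R_n = R_th.
Step 1 — V_th is the open-circuit voltage V_A - V_B (nothing connected across the terminals).
Nodal analysis, taking node 3 as the 0 V reference.
Source V1 fixes V_0 = 5 V.
KCL at each unknown node (sum of currents leaving = 0; resistances in Ω):
  Node 1: (V_1 - 5)/430 + (V_1 - V_2)/82 + (V_1 - 0)/11 = 0
  Node 2: (V_2 - V_1)/82 + (V_2 - 0)/11000 = 0
Collecting terms (coefficients in siemens):
  0.1054·V_1 - 0.0122·V_2 = 0.01163
  0.01229·V_2 - 0.0122·V_1 = 0
Determinant D = (0.1054)(0.01229) - (-0.0122)(-0.0122) = 0.001147
V_1 = [(0.01163)(0.01229) - (-0.0122)(0)]/D = 0.1246 V
V_2 = [(0.1054)(0) - (0.01163)(-0.0122)]/D = 0.1237 V
V_th = V_2 - V_3 = 0.1237 - 0 = 0.1237 V
Step 2 — R_th: zero the source — replace V1 by a short circuit (node 3 merges into node 0) — and find the resistance seen between A (node 2) and B (node 0).
Reduce the network between node 2 (A) and node 0 (B) by series/parallel combination:
  Rp1 = R1 ‖ R3 (parallel, both between nodes 0 and 1) = 1/(1/430 + 1/11) = 10.73 Ω
  Rs1 = R2 + Rp1 (series, joined only at node 1) = 82 + 10.73 = 92.73 Ω
  Rp2 = R4 ‖ Rs1 (parallel, both between nodes 0 and 2) = 1/(1/11000 + 1/92.73) = 91.95 Ω
R_th = 91.95 Ω
I_n = V_th/R_th = 0.1237/91.95 = 0.001345 A, and R_n = R_th = 91.95 Ω

Final answer: I_n = 0.001345 A, R_n = 91.95 Ω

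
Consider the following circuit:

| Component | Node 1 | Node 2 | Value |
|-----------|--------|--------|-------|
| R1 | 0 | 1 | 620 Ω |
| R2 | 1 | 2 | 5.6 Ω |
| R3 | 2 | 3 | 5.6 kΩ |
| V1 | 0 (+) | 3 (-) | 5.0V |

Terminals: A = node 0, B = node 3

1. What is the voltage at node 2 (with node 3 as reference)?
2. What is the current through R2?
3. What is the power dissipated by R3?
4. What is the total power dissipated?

Nodal analysis, taking node 3 as the 0 V reference.
Source V1 fixes V_0 = 5 V.
KCL at each unknown node (sum of currents leaving = 0; resistances in Ω):
  Node 1: (V_1 - 5)/620 + (V_1 - V_2)/5.6 = 0
  Node 2: (V_2 - V_1)/5.6 + (V_2 - 0)/5600 = 0
Collecting terms (coefficients in siemens):
  0.1802·V_1 - 0.1786·V_2 = 0.008065
  0.1787·V_2 - 0.1786·V_1 = 0
Determinant D = (0.1802)(0.1787) - (-0.1786)(-0.1786) = 0.0003202
V_1 = [(0.008065)(0.1787) - (-0.1786)(0)]/D = 4.502 V
V_2 = [(0.1802)(0) - (0.008065)(-0.1786)]/D = 4.498 V
Part 1:
  Read off the nodal solution: V_2 = 4.498 V
Part 2:
  I_R2 = (V_1 - V_2)/R2 = (4.502 - 4.498)/5.6 = 0.0008031 A
  Magnitude: I_R2 = 0.0008031 A
Part 3:
  I_R3 = (V_2 - V_3)/R3 = (4.498 - 0)/5600 = 0.0008031 A
  P_R3 = I_R3² × R3 = (0.0008031)² × 5600 = 0.003612 W
Part 4:
  Power in each resistor, P = (ΔV)²/R:
    P_R1 = (5 - 4.502)²/620 = 0.0003999 W
    P_R2 = (4.502 - 4.498)²/5.6 = 0.000003612 W
    P_R3 = (4.498 - 0)²/5600 = 0.003612 W
  P_total = P_R1 + P_R2 + P_R3 = 0.004016 W

Final answers:
1. V_2 = 4.498 V
2. I_R2 = 0.0008031 A
3. P_R3 = 0.003612 W
4. P_total = 0.004016 W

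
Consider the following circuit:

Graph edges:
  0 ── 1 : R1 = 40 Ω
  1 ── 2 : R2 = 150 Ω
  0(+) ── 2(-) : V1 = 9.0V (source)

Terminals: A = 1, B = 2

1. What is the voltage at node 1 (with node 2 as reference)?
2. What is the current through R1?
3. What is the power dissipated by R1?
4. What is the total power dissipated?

Nodal analysis, taking node 2 as the 0 V reference.
Source V1 fixes V_0 = 9 V.
KCL at each unknown node (sum of currents leaving = 0; resistances in Ω):
  Node 1: (V_1 - 9)/40 + (V_1 - 0)/150 = 0
Collecting terms: 0.03167 × V_1 = 0.225  =>  V_1 = 7.105 V
Part 1:
  Read off the nodal solution: V_1 = 7.105 V
Part 2:
  I_R1 = (V_0 - V_1)/R1 = (9 - 7.105)/40 = 0.04737 A
  Magnitude: I_R1 = 0.04737 A
Part 3:
  I_R1 = (V_0 - V_1)/R1 = (9 - 7.105)/40 = 0.04737 A
  P_R1 = I_R1² × R1 = (0.04737)² × 40 = 0.08975 W
Part 4:
  Power in each resistor, P = (ΔV)²/R:
    P_R1 = (9 - 7.105)²/40 = 0.08975 W
    P_R2 = (7.105 - 0)²/150 = 0.3366 W
  P_total = P_R1 + P_R2 = 0.4263 W

Final answers:
1. V_1 = 7.105 V
2. I_R1 = 0.04737 A
3. P_R1 = 0.08975 W
4. P_total = 0.4263 W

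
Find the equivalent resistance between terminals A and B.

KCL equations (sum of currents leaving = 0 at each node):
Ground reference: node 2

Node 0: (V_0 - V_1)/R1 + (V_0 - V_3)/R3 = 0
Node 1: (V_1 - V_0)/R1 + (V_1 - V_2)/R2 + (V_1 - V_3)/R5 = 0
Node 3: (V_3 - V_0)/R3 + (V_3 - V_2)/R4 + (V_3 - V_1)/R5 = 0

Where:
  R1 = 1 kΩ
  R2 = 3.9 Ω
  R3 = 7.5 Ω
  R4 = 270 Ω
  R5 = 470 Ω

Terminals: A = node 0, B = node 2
The network is not a plain series/parallel combination. Inject a 1 A test current into terminal A (node 0) and return it from terminal B (node 2); then R_eq = V_A / (1 A).
Nodal analysis, taking node 2 as the 0 V reference.
Current source I_test pushes 1 A into node 0 and draws it out of node 2.
KCL at each unknown node (sum of currents leaving = 0; resistances in Ω):
  Node 0: (V_0 - V_1)/1000 + (V_0 - V_3)/7.5 - 1 = 0
  Node 1: (V_1 - V_0)/1000 + (V_1 - 0)/3.9 + (V_1 - V_3)/470 = 0
  Node 3: (V_3 - V_0)/7.5 + (V_3 - V_1)/470 + (V_3 - 0)/270 = 0
Collecting terms (coefficients in siemens):
  0.1343·V_0 - 0.001·V_1 - 0.1333·V_3 = 1
  0.2595·V_1 - 0.001·V_0 - 0.002128·V_3 = 0
  0.1392·V_3 - 0.1333·V_0 - 0.002128·V_1 = 0
Solving these 3 simultaneous equations (Gaussian elimination) gives:
  V_0 = 152.6 V, V_1 = 1.787 V, V_3 = 146.3 V
R_eq = V_0 / 1 A = 152.6 Ω

Final answer: 152.6 Ω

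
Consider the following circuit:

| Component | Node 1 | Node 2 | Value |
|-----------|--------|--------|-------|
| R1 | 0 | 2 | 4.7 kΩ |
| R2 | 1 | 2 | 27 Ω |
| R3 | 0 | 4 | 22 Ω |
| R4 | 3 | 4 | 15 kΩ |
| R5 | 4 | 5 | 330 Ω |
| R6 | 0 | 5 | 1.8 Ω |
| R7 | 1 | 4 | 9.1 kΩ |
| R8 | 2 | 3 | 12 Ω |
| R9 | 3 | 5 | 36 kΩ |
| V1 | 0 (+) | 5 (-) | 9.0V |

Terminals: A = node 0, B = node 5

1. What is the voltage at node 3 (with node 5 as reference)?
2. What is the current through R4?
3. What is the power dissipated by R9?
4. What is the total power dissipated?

Nodal analysis, taking node 5 as the 0 V reference.
Source V1 fixes V_0 = 9 V.
KCL at each unknown node (sum of currents leaving = 0; resistances in Ω):
  Node 1: (V_1 - V_2)/27 + (V_1 - V_4)/9100 = 0
  Node 2: (V_2 - 9)/4700 + (V_2 - V_1)/27 + (V_2 - V_3)/12 = 0
  Node 3: (V_3 - V_4)/15000 + (V_3 - V_2)/12 + (V_3 - 0)/36000 = 0
  Node 4: (V_4 - 9)/22 + (V_4 - V_3)/15000 + (V_4 - 0)/330 + (V_4 - V_1)/9100 = 0
Collecting terms (coefficients in siemens):
  0.03715·V_1 - 0.03704·V_2 - 0.0001099·V_4 = 0
  0.1206·V_2 - 0.03704·V_1 - 0.08333·V_3 = 0.001915
  0.08343·V_3 - 0.08333·V_2 - 0.00006667·V_4 = 0
  0.04866·V_4 - 0.0001099·V_1 - 0.00006667·V_3 = 0.4091
Solving these 4 simultaneous equations (Gaussian elimination) gives:
  V_1 = 8.163 V, V_2 = 8.162 V, V_3 = 8.16 V, V_4 = 8.437 V
Part 1:
  Read off the nodal solution: V_3 = 8.16 V
Part 2:
  I_R4 = (V_3 - V_4)/R4 = (8.16 - 8.437)/15000 = -0.00001844 A
  Magnitude: I_R4 = 0.00001844 A
Part 3:
  I_R9 = (V_3 - V_5)/R9 = (8.16 - 0)/36000 = 0.0002267 A
  P_R9 = I_R9² × R9 = (0.0002267)² × 36000 = 0.00185 W
Part 4:
  Power in each resistor, P = (ΔV)²/R:
    P_R1 = (9 - 8.162)²/4700 = 0.0001493 W
    P_R2 = (8.163 - 8.162)²/27 = 0.00000002434 W
    P_R3 = (9 - 8.437)²/22 = 0.01443 W
    P_R4 = (8.16 - 8.437)²/15000 = 0.000005099 W
    P_R5 = (8.437 - 0)²/330 = 0.2157 W
    P_R6 = (9 - 0)²/1.8 = 45 W
    P_R7 = (8.163 - 8.437)²/9100 = 0.000008204 W
    P_R8 = (8.162 - 8.16)²/12 = 0.0000005203 W
    P_R9 = (8.16 - 0)²/36000 = 0.00185 W
  P_total = P_R1 + P_R2 + P_R3 + P_R4 + P_R5 + P_R6 + P_R7 + P_R8 + P_R9 = 45.23 W

Final answers:
1. V_3 = 8.16 V
2. I_R4 = 1.844e-05 A
3. P_R9 = 0.00185 W
4. P_total = 45.23 W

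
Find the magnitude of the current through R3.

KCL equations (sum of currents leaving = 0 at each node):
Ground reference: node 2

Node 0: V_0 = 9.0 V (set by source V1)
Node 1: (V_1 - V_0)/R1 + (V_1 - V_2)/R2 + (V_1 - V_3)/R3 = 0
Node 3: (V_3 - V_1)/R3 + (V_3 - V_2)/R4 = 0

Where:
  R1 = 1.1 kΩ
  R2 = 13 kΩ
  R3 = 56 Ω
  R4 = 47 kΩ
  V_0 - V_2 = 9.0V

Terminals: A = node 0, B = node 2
Nodal analysis, taking node 2 as the 0 V reference.
Source V1 fixes V_0 = 9 V.
KCL at each unknown node (sum of currents leaving = 0; resistances in Ω):
  Node 1: (V_1 - 9)/1100 + (V_1 - 0)/13000 + (V_1 - V_3)/56 = 0
  Node 3: (V_3 - V_1)/56 + (V_3 - 0)/47000 = 0
Collecting terms (coefficients in siemens):
  0.01884·V_1 - 0.01786·V_3 = 0.008182
  0.01788·V_3 - 0.01786·V_1 = 0
Determinant D = (0.01884)(0.01788) - (-0.01786)(-0.01786) = 0.00001801
V_1 = [(0.008182)(0.01788) - (-0.01786)(0)]/D = 8.123 V
V_3 = [(0.01884)(0) - (0.008182)(-0.01786)]/D = 8.113 V
I_R3 = (V_1 - V_3)/R3 = (8.123 - 8.113)/56 = 0.0001726 A
|I_R3| = 0.0001726 A

Final answer: |I_R3| = 0.0001726 A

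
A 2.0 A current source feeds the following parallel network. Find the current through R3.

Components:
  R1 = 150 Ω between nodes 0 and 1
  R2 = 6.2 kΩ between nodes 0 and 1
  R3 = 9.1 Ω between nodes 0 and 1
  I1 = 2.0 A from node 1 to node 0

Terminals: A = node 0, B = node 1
All resistors sit directly between nodes 0 and 1, so they are in parallel and share one voltage V; the full source current 2 A splits among them.
1/R_par = 1/150 + 1/6200 + 1/9.1 = 0.1167 S  =>  R_par = 8.568 Ω
V = I × R_par = 2 × 8.568 = 17.14 V
I_R3 = V/R3 = 17.14/9.1 = 1.883 A

Final answer: 1.883 A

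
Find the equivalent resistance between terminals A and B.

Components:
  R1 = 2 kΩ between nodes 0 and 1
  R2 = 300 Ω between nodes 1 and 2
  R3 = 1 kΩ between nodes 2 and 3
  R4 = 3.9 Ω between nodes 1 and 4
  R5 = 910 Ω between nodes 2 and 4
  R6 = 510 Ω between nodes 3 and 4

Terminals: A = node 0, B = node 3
The network is not a plain series/parallel combination. Inject a 1 A test current into terminal A (node 0) and return it from terminal B (node 3); then R_eq = V_A / (1 A).
Nodal analysis, taking node 3 as the 0 V reference.
Current source I_test pushes 1 A into node 0 and draws it out of node 3.
KCL at each unknown node (sum of currents leaving = 0; resistances in Ω):
  Node 0: (V_0 - V_1)/2000 - 1 = 0
  Node 1: (V_1 - V_0)/2000 + (V_1 - V_2)/300 + (V_1 - V_4)/3.9 = 0
  Node 2: (V_2 - V_1)/300 + (V_2 - 0)/1000 + (V_2 - V_4)/910 = 0
  Node 4: (V_4 - V_1)/3.9 + (V_4 - V_2)/910 + (V_4 - 0)/510 = 0
Collecting terms (coefficients in siemens):
  0.0005·V_0 - 0.0005·V_1 = 1
  0.2602·V_1 - 0.0005·V_0 - 0.003333·V_2 - 0.2564·V_4 = 0
  0.005432·V_2 - 0.003333·V_1 - 0.001099·V_4 = 0
  0.2595·V_4 - 0.2564·V_1 - 0.001099·V_2 = 0
Solving these 4 simultaneous equations (Gaussian elimination) gives:
  V_0 = 2362 V, V_1 = 362.5 V, V_2 = 295.2 V, V_4 = 359.5 V
R_eq = V_0 / 1 A = 2362 Ω = 2.362 kΩ

Final answer: 2.362 kΩ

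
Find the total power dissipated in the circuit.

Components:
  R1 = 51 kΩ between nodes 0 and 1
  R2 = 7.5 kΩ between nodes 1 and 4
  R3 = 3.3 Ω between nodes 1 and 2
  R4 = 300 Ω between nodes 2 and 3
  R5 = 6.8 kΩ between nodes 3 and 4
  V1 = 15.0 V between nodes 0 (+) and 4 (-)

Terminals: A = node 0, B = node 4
Nodal analysis, taking node 4 as the 0 V reference.
Source V1 fixes V_0 = 15 V.
KCL at each unknown node (sum of currents leaving = 0; resistances in Ω):
  Node 1: (V_1 - 15)/51000 + (V_1 - 0)/7500 + (V_1 - V_2)/3.3 = 0
  Node 2: (V_2 - V_1)/3.3 + (V_2 - V_3)/300 = 0
  Node 3: (V_3 - V_2)/300 + (V_3 - 0)/6800 = 0
Collecting terms (coefficients in siemens):
  0.3032·V_1 - 0.303·V_2 = 0.0002941
  0.3064·V_2 - 0.303·V_1 - 0.003333·V_3 = 0
  0.00348·V_3 - 0.003333·V_2 = 0
Solving these 3 simultaneous equations (Gaussian elimination) gives:
  V_1 = 1.001 V, V_2 = 1.001 V, V_3 = 0.9586 V
Power in each resistor, P = (ΔV)²/R:
  P_R1 = (15 - 1.001)²/51000 = 0.003842 W
  P_R2 = (1.001 - 0)²/7500 = 0.0001337 W
  P_R3 = (1.001 - 1.001)²/3.3 = 0.00000006558 W
  P_R4 = (1.001 - 0.9586)²/300 = 0.000005962 W
  P_R5 = (0.9586 - 0)²/6800 = 0.0001351 W
P_total = P_R1 + P_R2 + P_R3 + P_R4 + P_R5 = 0.004117 W

Final answer: 0.004117 W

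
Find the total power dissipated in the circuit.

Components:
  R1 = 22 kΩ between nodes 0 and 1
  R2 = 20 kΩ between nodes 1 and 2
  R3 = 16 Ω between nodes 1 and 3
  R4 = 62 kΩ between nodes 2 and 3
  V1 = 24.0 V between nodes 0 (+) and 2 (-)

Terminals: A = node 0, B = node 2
Nodal analysis, taking node 2 as the 0 V reference.
Source V1 fixes V_0 = 24 V.
KCL at each unknown node (sum of currents leaving = 0; resistances in Ω):
  Node 1: (V_1 - 24)/22000 + (V_1 - 0)/20000 + (V_1 - V_3)/16 = 0
  Node 3: (V_3 - V_1)/16 + (V_3 - 0)/62000 = 0
Collecting terms (coefficients in siemens):
  0.0626·V_1 - 0.0625·V_3 = 0.001091
  0.06252·V_3 - 0.0625·V_1 = 0
Determinant D = (0.0626)(0.06252) - (-0.0625)(-0.0625) = 0.000006976
V_1 = [(0.001091)(0.06252) - (-0.0625)(0)]/D = 9.777 V
V_3 = [(0.0626)(0) - (0.001091)(-0.0625)]/D = 9.774 V
Power in each resistor, P = (ΔV)²/R:
  P_R1 = (24 - 9.777)²/22000 = 0.009195 W
  P_R2 = (9.777 - 0)²/20000 = 0.004779 W
  P_R3 = (9.777 - 9.774)²/16 = 0.0000003977 W
  P_R4 = (0 - 9.774)²/62000 = 0.001541 W
P_total = P_R1 + P_R2 + P_R3 + P_R4 = 0.01552 W

Final answer: 0.01552 W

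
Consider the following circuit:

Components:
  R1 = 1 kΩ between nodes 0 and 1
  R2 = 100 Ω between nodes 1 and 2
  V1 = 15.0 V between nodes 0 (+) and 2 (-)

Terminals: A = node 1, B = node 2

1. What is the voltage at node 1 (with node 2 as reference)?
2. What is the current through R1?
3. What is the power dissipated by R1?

Nodal analysis, taking node 2 as the 0 V reference.
Source V1 fixes V_0 = 15 V.
KCL at each unknown node (sum of currents leaving = 0; resistances in Ω):
  Node 1: (V_1 - 15)/1000 + (V_1 - 0)/100 = 0
Collecting terms: 0.011 × V_1 = 0.015  =>  V_1 = 1.364 V
Part 1:
  Read off the nodal solution: V_1 = 1.364 V
Part 2:
  I_R1 = (V_0 - V_1)/R1 = (15 - 1.364)/1000 = 0.01364 A
  Magnitude: I_R1 = 0.01364 A
Part 3:
  I_R1 = (V_0 - V_1)/R1 = (15 - 1.364)/1000 = 0.01364 A
  P_R1 = I_R1² × R1 = (0.01364)² × 1000 = 0.186 W

Final answers:
1. V_1 = 1.364 V
2. I_R1 = 0.01364 A
3. P_R1 = 0.186 W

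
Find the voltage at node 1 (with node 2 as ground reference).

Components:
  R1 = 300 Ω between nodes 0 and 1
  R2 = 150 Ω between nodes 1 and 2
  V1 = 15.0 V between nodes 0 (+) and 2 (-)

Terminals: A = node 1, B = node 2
Nodal analysis, taking node 2 as the 0 V reference.
Source V1 fixes V_0 = 15 V.
KCL at each unknown node (sum of currents leaving = 0; resistances in Ω):
  Node 1: (V_1 - 15)/300 + (V_1 - 0)/150 = 0
Collecting terms: 0.01 × V_1 = 0.05  =>  V_1 = 5 V
The requested potential is V_1 = 5 V.

Final answer: V_1 = 5 V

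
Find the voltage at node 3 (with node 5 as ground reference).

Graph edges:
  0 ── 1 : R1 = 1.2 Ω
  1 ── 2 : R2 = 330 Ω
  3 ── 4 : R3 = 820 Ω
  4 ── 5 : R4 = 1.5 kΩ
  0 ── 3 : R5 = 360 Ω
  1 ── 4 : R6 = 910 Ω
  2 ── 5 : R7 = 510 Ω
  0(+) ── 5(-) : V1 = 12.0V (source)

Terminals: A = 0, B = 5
Nodal analysis, taking node 5 as the 0 V reference.
Source V1 fixes V_0 = 12 V.
KCL at each unknown node (sum of currents leaving = 0; resistances in Ω):
  Node 1: (V_1 - 12)/1.2 + (V_1 - V_2)/330 + (V_1 - V_4)/910 = 0
  Node 2: (V_2 - V_1)/330 + (V_2 - 0)/510 = 0
  Node 3: (V_3 - V_4)/820 + (V_3 - 12)/360 = 0
  Node 4: (V_4 - V_3)/820 + (V_4 - 0)/1500 + (V_4 - V_1)/910 = 0
Collecting terms (coefficients in siemens):
  0.8375·V_1 - 0.00303·V_2 - 0.001099·V_4 = 10
  0.004991·V_2 - 0.00303·V_1 = 0
  0.003997·V_3 - 0.00122·V_4 = 0.03333
  0.002985·V_4 - 0.001099·V_1 - 0.00122·V_3 = 0
Solving these 4 simultaneous equations (Gaussian elimination) gives:
  V_1 = 11.98 V, V_2 = 7.273 V, V_3 = 11.06 V, V_4 = 8.93 V
The requested potential is V_3 = 11.06 V.

Final answer: V_3 = 11.06 V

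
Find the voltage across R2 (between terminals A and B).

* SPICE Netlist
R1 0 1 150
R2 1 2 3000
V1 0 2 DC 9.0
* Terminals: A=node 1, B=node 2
R1 and R2 are in series across V1 (node 0 → node 1 → node 2), and the output A–B is taken across R2, so this is a voltage divider.
Series current: I = V1/(R1 + R2) = 9/(150 + 3000) = 9/3150 = 0.002857 A
V_R2 = I × R2 = V1 × R2/(R1 + R2) = 9 × 3000/3150 = 8.571 V

Final answer: 8.571 V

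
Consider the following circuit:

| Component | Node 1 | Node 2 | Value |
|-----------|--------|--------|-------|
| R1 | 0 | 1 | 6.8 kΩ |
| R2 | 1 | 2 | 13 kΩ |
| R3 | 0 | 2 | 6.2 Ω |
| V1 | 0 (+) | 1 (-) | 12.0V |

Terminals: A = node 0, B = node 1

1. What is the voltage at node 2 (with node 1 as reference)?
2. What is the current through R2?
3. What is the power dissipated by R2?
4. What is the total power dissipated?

Nodal analysis, taking node 1 as the 0 V reference.
Source V1 fixes V_0 = 12 V.
KCL at each unknown node (sum of currents leaving = 0; resistances in Ω):
  Node 2: (V_2 - 0)/13000 + (V_2 - 12)/6.2 = 0
Collecting terms: 0.1614 × V_2 = 1.935  =>  V_2 = 11.99 V
Part 1:
  Read off the nodal solution: V_2 = 11.99 V
Part 2:
  I_R2 = (V_1 - V_2)/R2 = (0 - 11.99)/13000 = -0.0009226 A
  Magnitude: I_R2 = 0.0009226 A
Part 3:
  I_R2 = (V_1 - V_2)/R2 = (0 - 11.99)/13000 = -0.0009226 A
  P_R2 = I_R2² × R2 = (-0.0009226)² × 13000 = 0.01107 W
Part 4:
  Power in each resistor, P = (ΔV)²/R:
    P_R1 = (12 - 0)²/6800 = 0.02118 W
    P_R2 = (0 - 11.99)²/13000 = 0.01107 W
    P_R3 = (12 - 11.99)²/6.2 = 0.000005278 W
  P_total = P_R1 + P_R2 + P_R3 = 0.03225 W

Final answers:
1. V_2 = 11.99 V
2. I_R2 = 0.0009226 A
3. P_R2 = 0.01107 W
4. P_total = 0.03225 W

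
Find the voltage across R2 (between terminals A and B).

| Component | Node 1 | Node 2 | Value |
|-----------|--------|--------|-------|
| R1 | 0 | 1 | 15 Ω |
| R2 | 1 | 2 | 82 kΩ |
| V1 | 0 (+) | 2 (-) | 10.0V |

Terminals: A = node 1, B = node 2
R1 and R2 are in series across V1 (node 0 → node 1 → node 2), and the output A–B is taken across R2, so this is a voltage divider.
Series current: I = V1/(R1 + R2) = 10/(15 + 82000) = 10/82020 = 0.0001219 A
V_R2 = I × R2 = V1 × R2/(R1 + R2) = 10 × 82000/82020 = 9.998 V

Final answer: 9.998 V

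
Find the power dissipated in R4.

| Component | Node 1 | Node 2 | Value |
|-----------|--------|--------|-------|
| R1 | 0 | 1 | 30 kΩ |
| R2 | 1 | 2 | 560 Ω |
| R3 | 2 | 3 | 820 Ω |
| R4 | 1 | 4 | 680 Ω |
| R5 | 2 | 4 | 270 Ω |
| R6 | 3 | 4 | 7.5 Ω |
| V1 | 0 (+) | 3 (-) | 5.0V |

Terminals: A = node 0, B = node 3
Nodal analysis, taking node 3 as the 0 V reference.
Source V1 fixes V_0 = 5 V.
KCL at each unknown node (sum of currents leaving = 0; resistances in Ω):
  Node 1: (V_1 - 5)/30000 + (V_1 - V_2)/560 + (V_1 - V_4)/680 = 0
  Node 2: (V_2 - V_1)/560 + (V_2 - 0)/820 + (V_2 - V_4)/270 = 0
  Node 4: (V_4 - V_1)/680 + (V_4 - V_2)/270 + (V_4 - 0)/7.5 = 0
Collecting terms (coefficients in siemens):
  0.00329·V_1 - 0.001786·V_2 - 0.001471·V_4 = 0.0001667
  0.006709·V_2 - 0.001786·V_1 - 0.003704·V_4 = 0
  0.1385·V_4 - 0.001471·V_1 - 0.003704·V_2 = 0
Solving these 3 simultaneous equations (Gaussian elimination) gives:
  V_1 = 0.06017 V, V_2 = 0.01661 V, V_4 = 0.001083 V
I_R4 = (V_1 - V_4)/R4 = (0.06017 - 0.001083)/680 = 0.00008689 A
P_R4 = I_R4² × R4 = (0.00008689)² × 680 = 0.000005134 W

Final answer: 5.134e-06 W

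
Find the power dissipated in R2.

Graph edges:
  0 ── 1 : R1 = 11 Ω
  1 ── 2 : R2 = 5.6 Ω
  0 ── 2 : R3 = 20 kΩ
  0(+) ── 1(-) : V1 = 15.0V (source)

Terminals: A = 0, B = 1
Nodal analysis, taking node 1 as the 0 V reference.
Source V1 fixes V_0 = 15 V.
KCL at each unknown node (sum of currents leaving = 0; resistances in Ω):
  Node 2: (V_2 - 0)/5.6 + (V_2 - 15)/20000 = 0
Collecting terms: 0.1786 × V_2 = 0.00075  =>  V_2 = 0.004199 V
I_R2 = (V_1 - V_2)/R2 = (0 - 0.004199)/5.6 = -0.0007498 A
P_R2 = I_R2² × R2 = (-0.0007498)² × 5.6 = 0.000003148 W

Final answer: 3.148e-06 W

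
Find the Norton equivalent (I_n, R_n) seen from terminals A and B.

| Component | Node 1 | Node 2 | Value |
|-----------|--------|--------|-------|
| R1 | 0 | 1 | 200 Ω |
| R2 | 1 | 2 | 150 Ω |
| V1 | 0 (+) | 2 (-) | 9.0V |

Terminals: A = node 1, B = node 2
Find the Thévenin equivalent first; then I_n = V_th/R_th and R_n = R_th.
Step 1 — V_th is the open-circuit voltage V_A - V_B (nothing connected across the terminals).
Nodal analysis, taking node 2 as the 0 V reference.
Source V1 fixes V_0 = 9 V.
KCL at each unknown node (sum of currents leaving = 0; resistances in Ω):
  Node 1: (V_1 - 9)/200 + (V_1 - 0)/150 = 0
Collecting terms: 0.01167 × V_1 = 0.045  =>  V_1 = 3.857 V
V_th = V_1 - V_2 = 3.857 - 0 = 3.857 V
Step 2 — R_th: zero the source — replace V1 by a short circuit (node 2 merges into node 0) — and find the resistance seen between A (node 1) and B (node 0).
Reduce the network between node 1 (A) and node 0 (B) by series/parallel combination:
  Rp1 = R1 ‖ R2 (parallel, both between nodes 0 and 1) = 1/(1/200 + 1/150) = 85.71 Ω
R_th = 85.71 Ω
I_n = V_th/R_th = 3.857/85.71 = 0.045 A, and R_n = R_th = 85.71 Ω

Final answer: I_n = 0.045 A, R_n = 85.71 Ω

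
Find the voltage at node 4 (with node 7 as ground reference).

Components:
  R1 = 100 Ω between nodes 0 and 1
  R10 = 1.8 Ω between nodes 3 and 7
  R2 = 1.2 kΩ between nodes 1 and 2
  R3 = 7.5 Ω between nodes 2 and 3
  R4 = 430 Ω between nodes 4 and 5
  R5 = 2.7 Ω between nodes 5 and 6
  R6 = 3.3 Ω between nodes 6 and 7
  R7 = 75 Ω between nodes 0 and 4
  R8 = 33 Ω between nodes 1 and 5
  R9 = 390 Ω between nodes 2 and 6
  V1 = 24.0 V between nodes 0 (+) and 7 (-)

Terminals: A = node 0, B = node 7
Nodal analysis, taking node 7 as the 0 V reference.
Source V1 fixes V_0 = 24 V.
KCL at each unknown node (sum of currents leaving = 0; resistances in Ω):
  Node 1: (V_1 - 24)/100 + (V_1 - V_2)/1200 + (V_1 - V_5)/33 = 0
  Node 2: (V_2 - V_1)/1200 + (V_2 - V_3)/7.5 + (V_2 - V_6)/390 = 0
  Node 3: (V_3 - V_2)/7.5 + (V_3 - 0)/1.8 = 0
  Node 4: (V_4 - V_5)/430 + (V_4 - 24)/75 = 0
  Node 5: (V_5 - V_4)/430 + (V_5 - V_6)/2.7 + (V_5 - V_1)/33 = 0
  Node 6: (V_6 - V_5)/2.7 + (V_6 - 0)/3.3 + (V_6 - V_2)/390 = 0
Collecting terms (coefficients in siemens):
  0.04114·V_1 - 0.0008333·V_2 - 0.0303·V_5 = 0.24
  0.1367·V_2 - 0.0008333·V_1 - 0.1333·V_3 - 0.002564·V_6 = 0
  0.6889·V_3 - 0.1333·V_2 = 0
  0.01566·V_4 - 0.002326·V_5 = 0.32
  0.403·V_5 - 0.0303·V_1 - 0.002326·V_4 - 0.3704·V_6 = 0
  0.676·V_6 - 0.002564·V_2 - 0.3704·V_5 = 0
Solving these 6 simultaneous equations (Gaussian elimination) gives:
  V_1 = 6.768 V, V_2 = 0.06687 V, V_3 = 0.01294 V, V_4 = 20.62 V
  V_5 = 1.265 V, V_6 = 0.6935 V
The requested potential is V_4 = 20.62 V.

Final answer: V_4 = 20.62 V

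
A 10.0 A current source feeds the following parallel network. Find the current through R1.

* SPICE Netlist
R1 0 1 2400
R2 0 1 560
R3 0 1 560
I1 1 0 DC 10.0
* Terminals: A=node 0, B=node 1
All resistors sit directly between nodes 0 and 1, so they are in parallel and share one voltage V; the full source current 10 A splits among them.
1/R_par = 1/2400 + 1/560 + 1/560 = 0.003988 S  =>  R_par = 250.7 Ω
V = I × R_par = 10 × 250.7 = 2507 V
I_R1 = V/R1 = 2507/2400 = 1.045 A

Final answer: 1.045 A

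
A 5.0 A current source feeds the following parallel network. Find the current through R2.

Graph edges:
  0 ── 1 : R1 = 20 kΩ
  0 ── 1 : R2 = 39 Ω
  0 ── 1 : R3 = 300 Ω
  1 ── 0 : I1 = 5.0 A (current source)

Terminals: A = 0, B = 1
All resistors sit directly between nodes 0 and 1, so they are in parallel and share one voltage V; the full source current 5 A splits among them.
1/R_par = 1/20000 + 1/39 + 1/300 = 0.02902 S  =>  R_par = 34.45 Ω
V = I × R_par = 5 × 34.45 = 172.3 V
I_R2 = V/R2 = 172.3/39 = 4.417 A

Final answer: 4.417 A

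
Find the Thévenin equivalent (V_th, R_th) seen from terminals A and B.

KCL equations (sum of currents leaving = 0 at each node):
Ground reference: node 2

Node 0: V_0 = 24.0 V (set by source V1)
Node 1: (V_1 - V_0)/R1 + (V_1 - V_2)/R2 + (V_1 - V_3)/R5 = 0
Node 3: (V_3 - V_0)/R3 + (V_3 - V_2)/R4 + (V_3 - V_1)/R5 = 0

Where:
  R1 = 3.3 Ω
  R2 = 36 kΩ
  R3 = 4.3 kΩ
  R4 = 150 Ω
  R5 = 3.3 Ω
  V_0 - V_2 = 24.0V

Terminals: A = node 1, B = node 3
Step 1 — V_th is the open-circuit voltage V_A - V_B (nothing connected across the terminals).
Nodal analysis, taking node 2 as the 0 V reference.
Source V1 fixes V_0 = 24 V.
KCL at each unknown node (sum of currents leaving = 0; resistances in Ω):
  Node 1: (V_1 - 24)/3.3 + (V_1 - 0)/36000 + (V_1 - V_3)/3.3 = 0
  Node 3: (V_3 - 24)/4300 + (V_3 - 0)/150 + (V_3 - V_1)/3.3 = 0
Collecting terms (coefficients in siemens):
  0.6061·V_1 - 0.303·V_3 = 7.273
  0.3099·V_3 - 0.303·V_1 = 0.005581
Determinant D = (0.6061)(0.3099) - (-0.303)(-0.303) = 0.09602
V_1 = [(7.273)(0.3099) - (-0.303)(0.005581)]/D = 23.49 V
V_3 = [(0.6061)(0.005581) - (7.273)(-0.303)]/D = 22.99 V
V_th = V_1 - V_3 = 23.49 - 22.99 = 0.505 V
Step 2 — R_th: zero the source — replace V1 by a short circuit (node 2 merges into node 0) — and find the resistance seen between A (node 1) and B (node 3).
Reduce the network between node 1 (A) and node 3 (B) by series/parallel combination:
  Rp1 = R1 ‖ R2 (parallel, both between nodes 0 and 1) = 1/(1/3.3 + 1/36000) = 3.3 Ω
  Rp2 = R3 ‖ R4 (parallel, both between nodes 0 and 3) = 1/(1/4300 + 1/150) = 144.9 Ω
  Rs1 = Rp1 + Rp2 (series, joined only at node 0) = 3.3 + 144.9 = 148.2 Ω
  Rp3 = R5 ‖ Rs1 (parallel, both between nodes 1 and 3) = 1/(1/3.3 + 1/148.2) = 3.228 Ω
R_th = 3.228 Ω

Final answer: V_th = 0.505 V, R_th = 3.228 Ω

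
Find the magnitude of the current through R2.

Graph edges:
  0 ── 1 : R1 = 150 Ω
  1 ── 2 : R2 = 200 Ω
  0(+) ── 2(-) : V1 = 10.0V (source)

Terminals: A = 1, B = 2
Nodal analysis, taking node 2 as the 0 V reference.
Source V1 fixes V_0 = 10 V.
KCL at each unknown node (sum of currents leaving = 0; resistances in Ω):
  Node 1: (V_1 - 10)/150 + (V_1 - 0)/200 = 0
Collecting terms: 0.01167 × V_1 = 0.06667  =>  V_1 = 5.714 V
I_R2 = (V_1 - V_2)/R2 = (5.714 - 0)/200 = 0.02857 A
|I_R2| = 0.02857 A

Final answer: |I_R2| = 0.02857 A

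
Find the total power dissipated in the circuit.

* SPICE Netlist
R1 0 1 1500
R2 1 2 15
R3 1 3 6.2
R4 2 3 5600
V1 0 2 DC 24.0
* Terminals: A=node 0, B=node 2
Nodal analysis, taking node 2 as the 0 V reference.
Source V1 fixes V_0 = 24 V.
KCL at each unknown node (sum of currents leaving = 0; resistances in Ω):
  Node 1: (V_1 - 24)/1500 + (V_1 - 0)/15 + (V_1 - V_3)/6.2 = 0
  Node 3: (V_3 - V_1)/6.2 + (V_3 - 0)/5600 = 0
Collecting terms (coefficients in siemens):
  0.2286·V_1 - 0.1613·V_3 = 0.016
  0.1615·V_3 - 0.1613·V_1 = 0
Determinant D = (0.2286)(0.1615) - (-0.1613)(-0.1613) = 0.0109
V_1 = [(0.016)(0.1615) - (-0.1613)(0)]/D = 0.237 V
V_3 = [(0.2286)(0) - (0.016)(-0.1613)]/D = 0.2367 V
Power in each resistor, P = (ΔV)²/R:
  P_R1 = (24 - 0.237)²/1500 = 0.3765 W
  P_R2 = (0.237 - 0)²/15 = 0.003744 W
  P_R3 = (0.237 - 0.2367)²/6.2 = 0.00000001108 W
  P_R4 = (0 - 0.2367)²/5600 = 0.00001001 W
P_total = P_R1 + P_R2 + P_R3 + P_R4 = 0.3802 W

Final answer: 0.3802 W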